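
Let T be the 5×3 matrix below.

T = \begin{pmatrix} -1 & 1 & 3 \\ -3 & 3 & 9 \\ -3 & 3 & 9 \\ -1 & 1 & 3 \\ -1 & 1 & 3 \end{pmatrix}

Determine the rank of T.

1

Row reduce to echelon form.
R2 ← R2 − (3)·R1: [0, 0, 0]
R3 ← R3 − (3)·R1: [0, 0, 0]
R4 ← R4 − R1: [0, 0, 0]
R5 ← R5 − R1: [0, 0, 0]
Echelon form has 1 nonzero row, so rank(T) = 1.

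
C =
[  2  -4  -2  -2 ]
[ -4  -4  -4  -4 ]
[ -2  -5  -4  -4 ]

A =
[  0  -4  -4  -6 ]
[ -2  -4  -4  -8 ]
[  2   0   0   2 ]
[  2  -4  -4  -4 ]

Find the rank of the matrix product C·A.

2

First compute CA:
[[  0,  16,  16,  24],
 [ -8,  48,  48,  64],
 [ -6,  44,  44,  60]]
Now row reduce the product.
Swap R1 ↔ R2
R3 ← R3 − (3/4)·R1: [0, 8, 8, 12]
R3 ← R3 − (1/2)·R2: [0, 0, 0, 0]
2 nonzero rows, so rank(CA) = 2.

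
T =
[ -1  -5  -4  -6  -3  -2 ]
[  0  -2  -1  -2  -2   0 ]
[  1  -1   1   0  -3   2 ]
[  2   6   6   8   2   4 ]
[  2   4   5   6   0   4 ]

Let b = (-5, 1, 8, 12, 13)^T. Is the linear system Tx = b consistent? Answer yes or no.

Row reduce the augmented matrix [T | b].
R3 ← R3 + R1: [0, -6, -3, -6, -6, 0, 3]
R4 ← R4 + (2)·R1: [0, -4, -2, -4, -4, 0, 2]
R5 ← R5 + (2)·R1: [0, -6, -3, -6, -6, 0, 3]
R3 ← R3 − (3)·R2: [0, 0, 0, 0, 0, 0, 0]
R4 ← R4 − (2)·R2: [0, 0, 0, 0, 0, 0, 0]
R5 ← R5 − (3)·R2: [0, 0, 0, 0, 0, 0, 0]
The echelon form has 2 nonzero rows, and every pivot lies in the first 6 columns, so rank(T) = rank([T|b]) = 2.
The system is consistent.

yes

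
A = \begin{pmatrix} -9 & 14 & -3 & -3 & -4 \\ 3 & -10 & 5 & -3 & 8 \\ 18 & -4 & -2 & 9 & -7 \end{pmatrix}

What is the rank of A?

3

Row reduce to echelon form.
R2 ← R2 + (1/3)·R1: [0, -16/3, 4, -4, 20/3]
R3 ← R3 + (2)·R1: [0, 24, -8, 3, -15]
R3 ← R3 + (9/2)·R2: [0, 0, 10, -15, 15]
Echelon form has 3 nonzero rows, so rank(A) = 3.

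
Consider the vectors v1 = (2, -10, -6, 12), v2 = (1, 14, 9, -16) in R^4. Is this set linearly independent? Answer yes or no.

yes

Form the matrix with these vectors as rows and row reduce.
R2 ← R2 − (1/2)·R1: [0, 19, 12, -22]
2 nonzero rows, so the 2 vectors span a space of dimension 2.
Since 2 = 2, the vectors are linearly independent.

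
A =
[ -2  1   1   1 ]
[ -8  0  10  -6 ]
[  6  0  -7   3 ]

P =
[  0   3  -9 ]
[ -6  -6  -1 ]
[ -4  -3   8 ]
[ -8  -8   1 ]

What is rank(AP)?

First compute AP:
[[-18, -23,  26],
 [  8,  -6, 146],
 [  4,  15, -107]]
Now row reduce the product.
R2 ← R2 + (4/9)·R1: [0, -146/9, 1418/9]
R3 ← R3 + (2/9)·R1: [0, 89/9, -911/9]
R3 ← R3 + (89/146)·R2: [0, 0, -378/73]
3 nonzero rows, so rank(AP) = 3.

3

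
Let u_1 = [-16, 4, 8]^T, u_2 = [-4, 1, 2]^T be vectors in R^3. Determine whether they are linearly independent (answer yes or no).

Form the matrix with these vectors as rows and row reduce.
R2 ← R2 − (1/4)·R1: [0, 0, 0]
1 nonzero row, so the 2 vectors span a space of dimension 1.
Since 1 < 2, the vectors are linearly dependent.

no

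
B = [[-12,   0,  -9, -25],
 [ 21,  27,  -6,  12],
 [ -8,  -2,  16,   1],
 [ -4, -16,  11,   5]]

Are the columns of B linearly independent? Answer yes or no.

yes

Row reduce B to echelon form.
R2 ← R2 + (7/4)·R1: [0, 27, -87/4, -127/4]
R3 ← R3 − (2/3)·R1: [0, -2, 22, 53/3]
R4 ← R4 − (1/3)·R1: [0, -16, 14, 40/3]
R3 ← R3 + (2/27)·R2: [0, 0, 367/18, 827/54]
R4 ← R4 + (16/27)·R2: [0, 0, 10/9, -148/27]
R4 ← R4 − (20/367)·R3: [0, 0, 0, -2318/367]
4 pivots among 4 columns.
Every column is a pivot column, so the columns are linearly independent.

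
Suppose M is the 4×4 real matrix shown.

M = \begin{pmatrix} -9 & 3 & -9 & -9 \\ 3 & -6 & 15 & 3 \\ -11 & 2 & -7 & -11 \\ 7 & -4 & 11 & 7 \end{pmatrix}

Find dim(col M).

Row reduce to echelon form.
R2 ← R2 + (1/3)·R1: [0, -5, 12, 0]
R3 ← R3 − (11/9)·R1: [0, -5/3, 4, 0]
R4 ← R4 + (7/9)·R1: [0, -5/3, 4, 0]
R3 ← R3 − (1/3)·R2: [0, 0, 0, 0]
R4 ← R4 − (1/3)·R2: [0, 0, 0, 0]
Echelon form has 2 nonzero rows, so rank(M) = 2.
The column space has dimension equal to the rank: 2.

2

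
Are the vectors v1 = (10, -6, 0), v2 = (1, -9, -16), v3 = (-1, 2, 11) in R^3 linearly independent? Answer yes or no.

yes

Form the matrix with these vectors as rows and row reduce.
R2 ← R2 − (1/10)·R1: [0, -42/5, -16]
R3 ← R3 + (1/10)·R1: [0, 7/5, 11]
R3 ← R3 + (1/6)·R2: [0, 0, 25/3]
3 nonzero rows, so the 3 vectors span a space of dimension 3.
Since 3 = 3, the vectors are linearly independent.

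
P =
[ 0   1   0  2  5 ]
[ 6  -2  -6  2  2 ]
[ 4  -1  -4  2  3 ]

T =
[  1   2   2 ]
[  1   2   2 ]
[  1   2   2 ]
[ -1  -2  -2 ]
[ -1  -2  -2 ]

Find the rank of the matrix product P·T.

1

First compute PT:
[[ -6, -12, -12],
 [ -6, -12, -12],
 [ -6, -12, -12]]
Now row reduce the product.
R2 ← R2 − R1: [0, 0, 0]
R3 ← R3 − R1: [0, 0, 0]
1 nonzero row, so rank(PT) = 1.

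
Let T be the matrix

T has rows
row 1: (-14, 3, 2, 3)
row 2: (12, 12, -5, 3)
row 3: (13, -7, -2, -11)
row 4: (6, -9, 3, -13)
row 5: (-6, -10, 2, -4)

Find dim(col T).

4

Row reduce to echelon form.
R2 ← R2 + (6/7)·R1: [0, 102/7, -23/7, 39/7]
R3 ← R3 + (13/14)·R1: [0, -59/14, -1/7, -115/14]
R4 ← R4 + (3/7)·R1: [0, -54/7, 27/7, -82/7]
R5 ← R5 − (3/7)·R1: [0, -79/7, 8/7, -37/7]
R3 ← R3 + (59/204)·R2: [0, 0, -223/204, -449/68]
R4 ← R4 + (9/17)·R2: [0, 0, 36/17, -149/17]
R5 ← R5 + (79/102)·R2: [0, 0, -143/102, -33/34]
R4 ← R4 + (432/223)·R3: [0, 0, 0, -4807/223]
R5 ← R5 − (286/223)·R3: [0, 0, 0, 1672/223]
R5 ← R5 + (8/23)·R4: [0, 0, 0, 0]
Echelon form has 4 nonzero rows, so rank(T) = 4.
The column space has dimension equal to the rank: 4.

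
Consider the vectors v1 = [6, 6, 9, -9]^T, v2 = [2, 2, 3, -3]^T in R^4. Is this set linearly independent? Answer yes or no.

no

Form the matrix with these vectors as rows and row reduce.
R2 ← R2 − (1/3)·R1: [0, 0, 0, 0]
1 nonzero row, so the 2 vectors span a space of dimension 1.
Since 1 < 2, the vectors are linearly dependent.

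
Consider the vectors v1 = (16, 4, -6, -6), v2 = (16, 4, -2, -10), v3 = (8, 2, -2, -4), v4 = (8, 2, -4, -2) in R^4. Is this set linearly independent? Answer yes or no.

Form the matrix with these vectors as rows and row reduce.
R2 ← R2 − R1: [0, 0, 4, -4]
R3 ← R3 − (1/2)·R1: [0, 0, 1, -1]
R4 ← R4 − (1/2)·R1: [0, 0, -1, 1]
R3 ← R3 − (1/4)·R2: [0, 0, 0, 0]
R4 ← R4 + (1/4)·R2: [0, 0, 0, 0]
2 nonzero rows, so the 4 vectors span a space of dimension 2.
Since 2 < 4, the vectors are linearly dependent.

no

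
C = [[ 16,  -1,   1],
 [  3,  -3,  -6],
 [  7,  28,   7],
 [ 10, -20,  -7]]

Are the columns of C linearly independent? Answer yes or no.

yes

Row reduce C to echelon form.
R2 ← R2 − (3/16)·R1: [0, -45/16, -99/16]
R3 ← R3 − (7/16)·R1: [0, 455/16, 105/16]
R4 ← R4 − (5/8)·R1: [0, -155/8, -61/8]
R3 ← R3 + (91/9)·R2: [0, 0, -56]
R4 ← R4 − (62/9)·R2: [0, 0, 35]
R4 ← R4 + (5/8)·R3: [0, 0, 0]
3 pivots among 3 columns.
Every column is a pivot column, so the columns are linearly independent.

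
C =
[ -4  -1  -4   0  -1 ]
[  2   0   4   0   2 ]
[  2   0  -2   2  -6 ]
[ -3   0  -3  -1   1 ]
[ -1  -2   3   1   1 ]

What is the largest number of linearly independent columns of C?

3

Row reduce to echelon form.
R2 ← R2 + (1/2)·R1: [0, -1/2, 2, 0, 3/2]
R3 ← R3 + (1/2)·R1: [0, -1/2, -4, 2, -13/2]
R4 ← R4 − (3/4)·R1: [0, 3/4, 0, -1, 7/4]
R5 ← R5 − (1/4)·R1: [0, -7/4, 4, 1, 5/4]
R3 ← R3 − R2: [0, 0, -6, 2, -8]
R4 ← R4 + (3/2)·R2: [0, 0, 3, -1, 4]
R5 ← R5 − (7/2)·R2: [0, 0, -3, 1, -4]
R4 ← R4 + (1/2)·R3: [0, 0, 0, 0, 0]
R5 ← R5 − (1/2)·R3: [0, 0, 0, 0, 0]
Echelon form has 3 nonzero rows, so rank(C) = 3.
The rank gives the maximum number of linearly independent columns: 3.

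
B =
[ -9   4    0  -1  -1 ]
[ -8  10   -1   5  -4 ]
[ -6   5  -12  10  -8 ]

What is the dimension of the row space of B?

3

Row reduce to echelon form.
R2 ← R2 − (8/9)·R1: [0, 58/9, -1, 53/9, -28/9]
R3 ← R3 − (2/3)·R1: [0, 7/3, -12, 32/3, -22/3]
R3 ← R3 − (21/58)·R2: [0, 0, -675/58, 495/58, -180/29]
Echelon form has 3 nonzero rows, so rank(B) = 3.
The row space has dimension equal to the rank: 3.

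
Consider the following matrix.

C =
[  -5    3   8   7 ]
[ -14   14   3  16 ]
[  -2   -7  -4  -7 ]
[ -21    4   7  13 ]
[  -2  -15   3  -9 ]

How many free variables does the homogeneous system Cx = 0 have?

0

Row reduce to echelon form.
R2 ← R2 − (14/5)·R1: [0, 28/5, -97/5, -18/5]
R3 ← R3 − (2/5)·R1: [0, -41/5, -36/5, -49/5]
R4 ← R4 − (21/5)·R1: [0, -43/5, -133/5, -82/5]
R5 ← R5 − (2/5)·R1: [0, -81/5, -1/5, -59/5]
R3 ← R3 + (41/28)·R2: [0, 0, -997/28, -211/14]
R4 ← R4 + (43/28)·R2: [0, 0, -1579/28, -307/14]
R5 ← R5 + (81/28)·R2: [0, 0, -1577/28, -311/14]
R4 ← R4 − (1579/997)·R3: [0, 0, 0, 1935/997]
R5 ← R5 − (1577/997)·R3: [0, 0, 0, 1620/997]
R5 ← R5 − (36/43)·R4: [0, 0, 0, 0]
4 nonzero rows, so rank(C) = 4.
C has 4 columns; by rank–nullity, nullity = 4 − 4 = 0.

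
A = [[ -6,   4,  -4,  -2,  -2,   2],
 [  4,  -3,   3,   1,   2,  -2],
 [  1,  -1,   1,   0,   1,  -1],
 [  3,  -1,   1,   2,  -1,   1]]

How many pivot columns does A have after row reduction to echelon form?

2

Row reduce to echelon form.
R2 ← R2 + (2/3)·R1: [0, -1/3, 1/3, -1/3, 2/3, -2/3]
R3 ← R3 + (1/6)·R1: [0, -1/3, 1/3, -1/3, 2/3, -2/3]
R4 ← R4 + (1/2)·R1: [0, 1, -1, 1, -2, 2]
R3 ← R3 − R2: [0, 0, 0, 0, 0, 0]
R4 ← R4 + (3)·R2: [0, 0, 0, 0, 0, 0]
Echelon form has 2 nonzero rows, so rank(A) = 2.
Each nonzero row contributes one pivot column: 2 pivot columns.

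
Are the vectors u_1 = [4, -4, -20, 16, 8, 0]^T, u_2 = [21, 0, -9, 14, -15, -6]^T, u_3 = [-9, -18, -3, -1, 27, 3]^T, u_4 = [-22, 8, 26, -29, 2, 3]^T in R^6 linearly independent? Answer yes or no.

yes

Form the matrix with these vectors as rows and row reduce.
R2 ← R2 − (21/4)·R1: [0, 21, 96, -70, -57, -6]
R3 ← R3 + (9/4)·R1: [0, -27, -48, 35, 45, 3]
R4 ← R4 + (11/2)·R1: [0, -14, -84, 59, 46, 3]
R3 ← R3 + (9/7)·R2: [0, 0, 528/7, -55, -198/7, -33/7]
R4 ← R4 + (2/3)·R2: [0, 0, -20, 37/3, 8, -1]
R4 ← R4 + (35/132)·R3: [0, 0, 0, -9/4, 1/2, -9/4]
4 nonzero rows, so the 4 vectors span a space of dimension 4.
Since 4 = 4, the vectors are linearly independent.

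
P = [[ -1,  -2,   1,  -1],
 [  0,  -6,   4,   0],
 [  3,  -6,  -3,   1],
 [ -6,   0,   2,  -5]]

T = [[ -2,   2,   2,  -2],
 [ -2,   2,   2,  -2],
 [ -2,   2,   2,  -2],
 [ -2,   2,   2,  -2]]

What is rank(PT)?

First compute PT:
[[  6,  -6,  -6,   6],
 [  4,  -4,  -4,   4],
 [ 10, -10, -10,  10],
 [ 18, -18, -18,  18]]
Now row reduce the product.
R2 ← R2 − (2/3)·R1: [0, 0, 0, 0]
R3 ← R3 − (5/3)·R1: [0, 0, 0, 0]
R4 ← R4 − (3)·R1: [0, 0, 0, 0]
1 nonzero row, so rank(PT) = 1.

1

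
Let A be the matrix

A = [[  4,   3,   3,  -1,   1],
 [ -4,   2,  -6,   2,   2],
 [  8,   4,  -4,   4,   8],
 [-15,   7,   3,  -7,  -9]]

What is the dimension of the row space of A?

Row reduce to echelon form.
R2 ← R2 + R1: [0, 5, -3, 1, 3]
R3 ← R3 − (2)·R1: [0, -2, -10, 6, 6]
R4 ← R4 + (15/4)·R1: [0, 73/4, 57/4, -43/4, -21/4]
R3 ← R3 + (2/5)·R2: [0, 0, -56/5, 32/5, 36/5]
R4 ← R4 − (73/20)·R2: [0, 0, 126/5, -72/5, -81/5]
R4 ← R4 + (9/4)·R3: [0, 0, 0, 0, 0]
Echelon form has 3 nonzero rows, so rank(A) = 3.
The row space has dimension equal to the rank: 3.

3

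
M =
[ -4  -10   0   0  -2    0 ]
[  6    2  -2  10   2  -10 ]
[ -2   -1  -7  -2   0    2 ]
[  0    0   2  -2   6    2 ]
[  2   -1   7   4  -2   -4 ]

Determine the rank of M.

4

Row reduce to echelon form.
R2 ← R2 + (3/2)·R1: [0, -13, -2, 10, -1, -10]
R3 ← R3 − (1/2)·R1: [0, 4, -7, -2, 1, 2]
R5 ← R5 + (1/2)·R1: [0, -6, 7, 4, -3, -4]
R3 ← R3 + (4/13)·R2: [0, 0, -99/13, 14/13, 9/13, -14/13]
R5 ← R5 − (6/13)·R2: [0, 0, 103/13, -8/13, -33/13, 8/13]
R4 ← R4 + (26/99)·R3: [0, 0, 0, -170/99, 68/11, 170/99]
R5 ← R5 + (103/99)·R3: [0, 0, 0, 50/99, -20/11, -50/99]
R5 ← R5 + (5/17)·R4: [0, 0, 0, 0, 0, 0]
Echelon form has 4 nonzero rows, so rank(M) = 4.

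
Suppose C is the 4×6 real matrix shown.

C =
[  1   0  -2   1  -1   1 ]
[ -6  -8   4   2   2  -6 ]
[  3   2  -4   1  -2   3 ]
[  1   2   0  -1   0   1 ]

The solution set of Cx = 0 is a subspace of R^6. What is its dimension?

4

Row reduce to echelon form.
R2 ← R2 + (6)·R1: [0, -8, -8, 8, -4, 0]
R3 ← R3 − (3)·R1: [0, 2, 2, -2, 1, 0]
R4 ← R4 − R1: [0, 2, 2, -2, 1, 0]
R3 ← R3 + (1/4)·R2: [0, 0, 0, 0, 0, 0]
R4 ← R4 + (1/4)·R2: [0, 0, 0, 0, 0, 0]
2 nonzero rows, so rank(C) = 2.
C has 6 columns; by rank–nullity, nullity = 6 − 2 = 4.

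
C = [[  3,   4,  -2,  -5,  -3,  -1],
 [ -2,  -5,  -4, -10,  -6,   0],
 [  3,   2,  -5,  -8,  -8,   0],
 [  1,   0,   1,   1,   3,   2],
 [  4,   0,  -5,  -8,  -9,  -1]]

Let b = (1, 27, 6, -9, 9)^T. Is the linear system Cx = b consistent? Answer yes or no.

Row reduce the augmented matrix [C | b].
R2 ← R2 + (2/3)·R1: [0, -7/3, -16/3, -40/3, -8, -2/3, 83/3]
R3 ← R3 − R1: [0, -2, -3, -3, -5, 1, 5]
R4 ← R4 − (1/3)·R1: [0, -4/3, 5/3, 8/3, 4, 7/3, -28/3]
R5 ← R5 − (4/3)·R1: [0, -16/3, -7/3, -4/3, -5, 1/3, 23/3]
R3 ← R3 − (6/7)·R2: [0, 0, 11/7, 59/7, 13/7, 11/7, -131/7]
R4 ← R4 − (4/7)·R2: [0, 0, 33/7, 72/7, 60/7, 19/7, -176/7]
R5 ← R5 − (16/7)·R2: [0, 0, 69/7, 204/7, 93/7, 13/7, -389/7]
R4 ← R4 − (3)·R3: [0, 0, 0, -15, 3, -2, 31]
R5 ← R5 − (69/11)·R3: [0, 0, 0, -261/11, 18/11, -8, 680/11]
R5 ← R5 − (87/55)·R4: [0, 0, 0, 0, -171/55, -266/55, 703/55]
The echelon form has 5 nonzero rows, and every pivot lies in the first 6 columns, so rank(C) = rank([C|b]) = 5.
The system is consistent.

yes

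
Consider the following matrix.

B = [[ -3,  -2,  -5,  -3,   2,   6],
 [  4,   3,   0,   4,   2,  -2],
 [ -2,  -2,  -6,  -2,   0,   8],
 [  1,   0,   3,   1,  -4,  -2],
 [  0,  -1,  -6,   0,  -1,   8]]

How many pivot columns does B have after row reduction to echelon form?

Row reduce to echelon form.
R2 ← R2 + (4/3)·R1: [0, 1/3, -20/3, 0, 14/3, 6]
R3 ← R3 − (2/3)·R1: [0, -2/3, -8/3, 0, -4/3, 4]
R4 ← R4 + (1/3)·R1: [0, -2/3, 4/3, 0, -10/3, 0]
R3 ← R3 + (2)·R2: [0, 0, -16, 0, 8, 16]
R4 ← R4 + (2)·R2: [0, 0, -12, 0, 6, 12]
R5 ← R5 + (3)·R2: [0, 0, -26, 0, 13, 26]
R4 ← R4 − (3/4)·R3: [0, 0, 0, 0, 0, 0]
R5 ← R5 − (13/8)·R3: [0, 0, 0, 0, 0, 0]
Echelon form has 3 nonzero rows, so rank(B) = 3.
Each nonzero row contributes one pivot column: 3 pivot columns.

3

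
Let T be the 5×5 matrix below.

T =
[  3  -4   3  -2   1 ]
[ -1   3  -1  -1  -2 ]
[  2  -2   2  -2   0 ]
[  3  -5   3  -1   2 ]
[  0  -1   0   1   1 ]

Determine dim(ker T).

Row reduce to echelon form.
R2 ← R2 + (1/3)·R1: [0, 5/3, 0, -5/3, -5/3]
R3 ← R3 − (2/3)·R1: [0, 2/3, 0, -2/3, -2/3]
R4 ← R4 − R1: [0, -1, 0, 1, 1]
R3 ← R3 − (2/5)·R2: [0, 0, 0, 0, 0]
R4 ← R4 + (3/5)·R2: [0, 0, 0, 0, 0]
R5 ← R5 + (3/5)·R2: [0, 0, 0, 0, 0]
2 nonzero rows, so rank(T) = 2.
T has 5 columns; by rank–nullity, nullity = 5 − 2 = 3.

3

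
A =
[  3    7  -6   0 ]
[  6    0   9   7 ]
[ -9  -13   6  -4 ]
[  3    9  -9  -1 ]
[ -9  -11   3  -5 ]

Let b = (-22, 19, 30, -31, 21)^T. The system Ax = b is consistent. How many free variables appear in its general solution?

Row reduce the augmented matrix [A | b].
R2 ← R2 − (2)·R1: [0, -14, 21, 7, 63]
R3 ← R3 + (3)·R1: [0, 8, -12, -4, -36]
R4 ← R4 − R1: [0, 2, -3, -1, -9]
R5 ← R5 + (3)·R1: [0, 10, -15, -5, -45]
R3 ← R3 + (4/7)·R2: [0, 0, 0, 0, 0]
R4 ← R4 + (1/7)·R2: [0, 0, 0, 0, 0]
R5 ← R5 + (5/7)·R2: [0, 0, 0, 0, 0]
The echelon form has 2 nonzero rows, and every pivot lies in the first 4 columns, so rank(A) = rank([A|b]) = 2.
The system is consistent.
Free variables = (unknowns) − (rank) = 4 − 2 = 2.

2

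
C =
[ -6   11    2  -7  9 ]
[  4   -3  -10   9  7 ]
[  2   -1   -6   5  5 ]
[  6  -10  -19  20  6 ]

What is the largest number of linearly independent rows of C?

Row reduce to echelon form.
R2 ← R2 + (2/3)·R1: [0, 13/3, -26/3, 13/3, 13]
R3 ← R3 + (1/3)·R1: [0, 8/3, -16/3, 8/3, 8]
R4 ← R4 + R1: [0, 1, -17, 13, 15]
R3 ← R3 − (8/13)·R2: [0, 0, 0, 0, 0]
R4 ← R4 − (3/13)·R2: [0, 0, -15, 12, 12]
Swap R3 ↔ R4
Echelon form has 3 nonzero rows, so rank(C) = 3.
The rank gives the maximum number of linearly independent rows: 3.

3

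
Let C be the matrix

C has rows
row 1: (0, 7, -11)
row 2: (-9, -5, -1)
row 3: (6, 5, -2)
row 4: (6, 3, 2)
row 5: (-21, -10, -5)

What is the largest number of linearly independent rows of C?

3

Row reduce to echelon form.
Swap R1 ↔ R2
R3 ← R3 + (2/3)·R1: [0, 5/3, -8/3]
R4 ← R4 + (2/3)·R1: [0, -1/3, 4/3]
R5 ← R5 − (7/3)·R1: [0, 5/3, -8/3]
R3 ← R3 − (5/21)·R2: [0, 0, -1/21]
R4 ← R4 + (1/21)·R2: [0, 0, 17/21]
R5 ← R5 − (5/21)·R2: [0, 0, -1/21]
R4 ← R4 + (17)·R3: [0, 0, 0]
R5 ← R5 − R3: [0, 0, 0]
Echelon form has 3 nonzero rows, so rank(C) = 3.
The rank gives the maximum number of linearly independent rows: 3.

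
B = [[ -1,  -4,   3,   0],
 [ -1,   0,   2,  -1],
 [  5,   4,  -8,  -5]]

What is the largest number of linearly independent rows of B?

3

Row reduce to echelon form.
R2 ← R2 − R1: [0, 4, -1, -1]
R3 ← R3 + (5)·R1: [0, -16, 7, -5]
R3 ← R3 + (4)·R2: [0, 0, 3, -9]
Echelon form has 3 nonzero rows, so rank(B) = 3.
The rank gives the maximum number of linearly independent rows: 3.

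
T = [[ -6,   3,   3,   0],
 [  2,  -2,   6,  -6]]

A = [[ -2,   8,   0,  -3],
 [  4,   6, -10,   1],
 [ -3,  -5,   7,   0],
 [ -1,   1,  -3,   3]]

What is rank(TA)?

First compute TA:
[[ 15, -45,  -9,  21],
 [-24, -32,  80, -26]]
Now row reduce the product.
R2 ← R2 + (8/5)·R1: [0, -104, 328/5, 38/5]
2 nonzero rows, so rank(TA) = 2.

2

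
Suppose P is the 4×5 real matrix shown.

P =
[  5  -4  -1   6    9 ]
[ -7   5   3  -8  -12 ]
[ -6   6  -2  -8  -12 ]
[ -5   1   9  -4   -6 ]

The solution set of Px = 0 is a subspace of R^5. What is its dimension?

3

Row reduce to echelon form.
R2 ← R2 + (7/5)·R1: [0, -3/5, 8/5, 2/5, 3/5]
R3 ← R3 + (6/5)·R1: [0, 6/5, -16/5, -4/5, -6/5]
R4 ← R4 + R1: [0, -3, 8, 2, 3]
R3 ← R3 + (2)·R2: [0, 0, 0, 0, 0]
R4 ← R4 − (5)·R2: [0, 0, 0, 0, 0]
2 nonzero rows, so rank(P) = 2.
P has 5 columns; by rank–nullity, nullity = 5 − 2 = 3.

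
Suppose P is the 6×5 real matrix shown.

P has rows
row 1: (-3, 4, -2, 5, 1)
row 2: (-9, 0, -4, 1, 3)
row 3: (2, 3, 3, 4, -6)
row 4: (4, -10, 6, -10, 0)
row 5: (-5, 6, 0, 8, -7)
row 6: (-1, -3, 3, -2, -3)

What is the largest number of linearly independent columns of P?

Row reduce to echelon form.
R2 ← R2 − (3)·R1: [0, -12, 2, -14, 0]
R3 ← R3 + (2/3)·R1: [0, 17/3, 5/3, 22/3, -16/3]
R4 ← R4 + (4/3)·R1: [0, -14/3, 10/3, -10/3, 4/3]
R5 ← R5 − (5/3)·R1: [0, -2/3, 10/3, -1/3, -26/3]
R6 ← R6 − (1/3)·R1: [0, -13/3, 11/3, -11/3, -10/3]
R3 ← R3 + (17/36)·R2: [0, 0, 47/18, 13/18, -16/3]
R4 ← R4 − (7/18)·R2: [0, 0, 23/9, 19/9, 4/3]
R5 ← R5 − (1/18)·R2: [0, 0, 29/9, 4/9, -26/3]
R6 ← R6 − (13/36)·R2: [0, 0, 53/18, 25/18, -10/3]
R4 ← R4 − (46/47)·R3: [0, 0, 0, 66/47, 308/47]
R5 ← R5 − (58/47)·R3: [0, 0, 0, -21/47, -98/47]
R6 ← R6 − (53/47)·R3: [0, 0, 0, 27/47, 126/47]
R5 ← R5 + (7/22)·R4: [0, 0, 0, 0, 0]
R6 ← R6 − (9/22)·R4: [0, 0, 0, 0, 0]
Echelon form has 4 nonzero rows, so rank(P) = 4.
The rank gives the maximum number of linearly independent columns: 4.

4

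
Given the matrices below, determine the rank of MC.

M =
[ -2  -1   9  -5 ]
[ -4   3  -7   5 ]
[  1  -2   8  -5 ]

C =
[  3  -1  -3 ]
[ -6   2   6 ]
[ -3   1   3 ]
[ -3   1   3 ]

First compute MC:
[[-12,   4,  12],
 [-24,   8,  24],
 [  6,  -2,  -6]]
Now row reduce the product.
R2 ← R2 − (2)·R1: [0, 0, 0]
R3 ← R3 + (1/2)·R1: [0, 0, 0]
1 nonzero row, so rank(MC) = 1.

1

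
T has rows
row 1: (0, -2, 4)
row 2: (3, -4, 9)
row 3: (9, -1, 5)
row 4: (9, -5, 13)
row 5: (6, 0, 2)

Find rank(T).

Row reduce to echelon form.
Swap R1 ↔ R2
R3 ← R3 − (3)·R1: [0, 11, -22]
R4 ← R4 − (3)·R1: [0, 7, -14]
R5 ← R5 − (2)·R1: [0, 8, -16]
R3 ← R3 + (11/2)·R2: [0, 0, 0]
R4 ← R4 + (7/2)·R2: [0, 0, 0]
R5 ← R5 + (4)·R2: [0, 0, 0]
Echelon form has 2 nonzero rows, so rank(T) = 2.

2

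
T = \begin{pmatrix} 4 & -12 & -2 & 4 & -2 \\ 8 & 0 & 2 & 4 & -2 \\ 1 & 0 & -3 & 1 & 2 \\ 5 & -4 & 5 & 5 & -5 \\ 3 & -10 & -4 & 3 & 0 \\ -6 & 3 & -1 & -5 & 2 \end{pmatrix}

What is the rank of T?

4

Row reduce to echelon form.
R2 ← R2 − (2)·R1: [0, 24, 6, -4, 2]
R3 ← R3 − (1/4)·R1: [0, 3, -5/2, 0, 5/2]
R4 ← R4 − (5/4)·R1: [0, 11, 15/2, 0, -5/2]
R5 ← R5 − (3/4)·R1: [0, -1, -5/2, 0, 3/2]
R6 ← R6 + (3/2)·R1: [0, -15, -4, 1, -1]
R3 ← R3 − (1/8)·R2: [0, 0, -13/4, 1/2, 9/4]
R4 ← R4 − (11/24)·R2: [0, 0, 19/4, 11/6, -41/12]
R5 ← R5 + (1/24)·R2: [0, 0, -9/4, -1/6, 19/12]
R6 ← R6 + (5/8)·R2: [0, 0, -1/4, -3/2, 1/4]
R4 ← R4 + (19/13)·R3: [0, 0, 0, 100/39, -5/39]
R5 ← R5 − (9/13)·R3: [0, 0, 0, -20/39, 1/39]
R6 ← R6 − (1/13)·R3: [0, 0, 0, -20/13, 1/13]
R5 ← R5 + (1/5)·R4: [0, 0, 0, 0, 0]
R6 ← R6 + (3/5)·R4: [0, 0, 0, 0, 0]
Echelon form has 4 nonzero rows, so rank(T) = 4.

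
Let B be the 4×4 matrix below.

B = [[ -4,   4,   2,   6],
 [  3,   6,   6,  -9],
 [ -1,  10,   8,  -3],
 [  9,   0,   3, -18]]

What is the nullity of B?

2

Row reduce to echelon form.
R2 ← R2 + (3/4)·R1: [0, 9, 15/2, -9/2]
R3 ← R3 − (1/4)·R1: [0, 9, 15/2, -9/2]
R4 ← R4 + (9/4)·R1: [0, 9, 15/2, -9/2]
R3 ← R3 − R2: [0, 0, 0, 0]
R4 ← R4 − R2: [0, 0, 0, 0]
2 nonzero rows, so rank(B) = 2.
B has 4 columns; by rank–nullity, nullity = 4 − 2 = 2.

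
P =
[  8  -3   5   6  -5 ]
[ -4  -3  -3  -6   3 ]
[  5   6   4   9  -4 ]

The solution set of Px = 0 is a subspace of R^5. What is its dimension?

3

Row reduce to echelon form.
R2 ← R2 + (1/2)·R1: [0, -9/2, -1/2, -3, 1/2]
R3 ← R3 − (5/8)·R1: [0, 63/8, 7/8, 21/4, -7/8]
R3 ← R3 + (7/4)·R2: [0, 0, 0, 0, 0]
2 nonzero rows, so rank(P) = 2.
P has 5 columns; by rank–nullity, nullity = 5 − 2 = 3.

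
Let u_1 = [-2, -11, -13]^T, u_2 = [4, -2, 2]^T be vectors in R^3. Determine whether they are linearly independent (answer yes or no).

Form the matrix with these vectors as rows and row reduce.
R2 ← R2 + (2)·R1: [0, -24, -24]
2 nonzero rows, so the 2 vectors span a space of dimension 2.
Since 2 = 2, the vectors are linearly independent.

yes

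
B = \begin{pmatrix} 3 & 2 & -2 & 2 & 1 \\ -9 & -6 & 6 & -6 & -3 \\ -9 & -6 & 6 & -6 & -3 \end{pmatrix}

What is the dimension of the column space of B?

1

Row reduce to echelon form.
R2 ← R2 + (3)·R1: [0, 0, 0, 0, 0]
R3 ← R3 + (3)·R1: [0, 0, 0, 0, 0]
Echelon form has 1 nonzero row, so rank(B) = 1.
The column space has dimension equal to the rank: 1.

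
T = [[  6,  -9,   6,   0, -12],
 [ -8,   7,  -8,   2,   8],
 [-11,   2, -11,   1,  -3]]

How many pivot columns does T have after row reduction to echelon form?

3

Row reduce to echelon form.
R2 ← R2 + (4/3)·R1: [0, -5, 0, 2, -8]
R3 ← R3 + (11/6)·R1: [0, -29/2, 0, 1, -25]
R3 ← R3 − (29/10)·R2: [0, 0, 0, -24/5, -9/5]
Echelon form has 3 nonzero rows, so rank(T) = 3.
Each nonzero row contributes one pivot column: 3 pivot columns.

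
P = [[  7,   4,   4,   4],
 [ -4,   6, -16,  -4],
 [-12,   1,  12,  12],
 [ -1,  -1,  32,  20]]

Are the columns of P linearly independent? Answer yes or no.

no

Row reduce P to echelon form.
R2 ← R2 + (4/7)·R1: [0, 58/7, -96/7, -12/7]
R3 ← R3 + (12/7)·R1: [0, 55/7, 132/7, 132/7]
R4 ← R4 + (1/7)·R1: [0, -3/7, 228/7, 144/7]
R3 ← R3 − (55/58)·R2: [0, 0, 924/29, 594/29]
R4 ← R4 + (3/58)·R2: [0, 0, 924/29, 594/29]
R4 ← R4 − R3: [0, 0, 0, 0]
3 pivots among 4 columns.
Only 3 < 4 pivot columns, so the columns are linearly dependent.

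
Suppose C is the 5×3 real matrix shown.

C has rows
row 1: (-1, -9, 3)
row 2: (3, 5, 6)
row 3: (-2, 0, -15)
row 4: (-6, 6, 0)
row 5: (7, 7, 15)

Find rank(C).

3

Row reduce to echelon form.
R2 ← R2 + (3)·R1: [0, -22, 15]
R3 ← R3 − (2)·R1: [0, 18, -21]
R4 ← R4 − (6)·R1: [0, 60, -18]
R5 ← R5 + (7)·R1: [0, -56, 36]
R3 ← R3 + (9/11)·R2: [0, 0, -96/11]
R4 ← R4 + (30/11)·R2: [0, 0, 252/11]
R5 ← R5 − (28/11)·R2: [0, 0, -24/11]
R4 ← R4 + (21/8)·R3: [0, 0, 0]
R5 ← R5 − (1/4)·R3: [0, 0, 0]
Echelon form has 3 nonzero rows, so rank(C) = 3.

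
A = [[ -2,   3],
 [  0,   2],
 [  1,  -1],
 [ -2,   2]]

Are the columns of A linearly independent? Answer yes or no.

yes

Row reduce A to echelon form.
R3 ← R3 + (1/2)·R1: [0, 1/2]
R4 ← R4 − R1: [0, -1]
R3 ← R3 − (1/4)·R2: [0, 0]
R4 ← R4 + (1/2)·R2: [0, 0]
2 pivots among 2 columns.
Every column is a pivot column, so the columns are linearly independent.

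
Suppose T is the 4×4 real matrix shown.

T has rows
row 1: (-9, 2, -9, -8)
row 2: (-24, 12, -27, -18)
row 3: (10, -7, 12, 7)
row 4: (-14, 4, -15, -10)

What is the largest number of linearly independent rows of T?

Row reduce to echelon form.
R2 ← R2 − (8/3)·R1: [0, 20/3, -3, 10/3]
R3 ← R3 + (10/9)·R1: [0, -43/9, 2, -17/9]
R4 ← R4 − (14/9)·R1: [0, 8/9, -1, 22/9]
R3 ← R3 + (43/60)·R2: [0, 0, -3/20, 1/2]
R4 ← R4 − (2/15)·R2: [0, 0, -3/5, 2]
R4 ← R4 − (4)·R3: [0, 0, 0, 0]
Echelon form has 3 nonzero rows, so rank(T) = 3.
The rank gives the maximum number of linearly independent rows: 3.

3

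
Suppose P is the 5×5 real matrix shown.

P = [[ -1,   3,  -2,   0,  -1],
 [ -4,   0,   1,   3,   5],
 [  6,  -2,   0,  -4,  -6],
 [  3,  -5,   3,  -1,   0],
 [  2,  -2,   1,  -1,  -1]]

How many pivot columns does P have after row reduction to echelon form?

Row reduce to echelon form.
R2 ← R2 − (4)·R1: [0, -12, 9, 3, 9]
R3 ← R3 + (6)·R1: [0, 16, -12, -4, -12]
R4 ← R4 + (3)·R1: [0, 4, -3, -1, -3]
R5 ← R5 + (2)·R1: [0, 4, -3, -1, -3]
R3 ← R3 + (4/3)·R2: [0, 0, 0, 0, 0]
R4 ← R4 + (1/3)·R2: [0, 0, 0, 0, 0]
R5 ← R5 + (1/3)·R2: [0, 0, 0, 0, 0]
Echelon form has 2 nonzero rows, so rank(P) = 2.
Each nonzero row contributes one pivot column: 2 pivot columns.

2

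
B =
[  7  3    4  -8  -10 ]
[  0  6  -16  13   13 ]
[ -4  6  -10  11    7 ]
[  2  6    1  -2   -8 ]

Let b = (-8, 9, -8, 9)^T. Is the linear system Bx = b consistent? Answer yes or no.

no

Row reduce the augmented matrix [B | b].
R3 ← R3 + (4/7)·R1: [0, 54/7, -54/7, 45/7, 9/7, -88/7]
R4 ← R4 − (2/7)·R1: [0, 36/7, -1/7, 2/7, -36/7, 79/7]
R3 ← R3 − (9/7)·R2: [0, 0, 90/7, -72/7, -108/7, -169/7]
R4 ← R4 − (6/7)·R2: [0, 0, 95/7, -76/7, -114/7, 25/7]
R4 ← R4 − (19/18)·R3: [0, 0, 0, 0, 0, 523/18]
The echelon form has 4 nonzero rows; the last pivot sits in the augmented column, so rank(B) = 3 but rank([B|b]) = 4.
Since the ranks differ, the system is inconsistent.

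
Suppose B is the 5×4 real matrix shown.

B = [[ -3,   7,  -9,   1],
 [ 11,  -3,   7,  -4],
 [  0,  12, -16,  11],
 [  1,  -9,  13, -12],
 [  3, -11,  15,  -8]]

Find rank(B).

3

Row reduce to echelon form.
R2 ← R2 + (11/3)·R1: [0, 68/3, -26, -1/3]
R4 ← R4 + (1/3)·R1: [0, -20/3, 10, -35/3]
R5 ← R5 + R1: [0, -4, 6, -7]
R3 ← R3 − (9/17)·R2: [0, 0, -38/17, 190/17]
R4 ← R4 + (5/17)·R2: [0, 0, 40/17, -200/17]
R5 ← R5 + (3/17)·R2: [0, 0, 24/17, -120/17]
R4 ← R4 + (20/19)·R3: [0, 0, 0, 0]
R5 ← R5 + (12/19)·R3: [0, 0, 0, 0]
Echelon form has 3 nonzero rows, so rank(B) = 3.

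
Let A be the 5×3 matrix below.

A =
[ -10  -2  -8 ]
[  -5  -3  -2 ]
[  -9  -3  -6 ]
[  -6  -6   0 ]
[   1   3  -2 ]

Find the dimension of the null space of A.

1

Row reduce to echelon form.
R2 ← R2 − (1/2)·R1: [0, -2, 2]
R3 ← R3 − (9/10)·R1: [0, -6/5, 6/5]
R4 ← R4 − (3/5)·R1: [0, -24/5, 24/5]
R5 ← R5 + (1/10)·R1: [0, 14/5, -14/5]
R3 ← R3 − (3/5)·R2: [0, 0, 0]
R4 ← R4 − (12/5)·R2: [0, 0, 0]
R5 ← R5 + (7/5)·R2: [0, 0, 0]
2 nonzero rows, so rank(A) = 2.
A has 3 columns; by rank–nullity, nullity = 3 − 2 = 1.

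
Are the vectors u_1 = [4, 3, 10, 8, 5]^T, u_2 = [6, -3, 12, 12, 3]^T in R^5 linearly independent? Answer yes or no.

Form the matrix with these vectors as rows and row reduce.
R2 ← R2 − (3/2)·R1: [0, -15/2, -3, 0, -9/2]
2 nonzero rows, so the 2 vectors span a space of dimension 2.
Since 2 = 2, the vectors are linearly independent.

yes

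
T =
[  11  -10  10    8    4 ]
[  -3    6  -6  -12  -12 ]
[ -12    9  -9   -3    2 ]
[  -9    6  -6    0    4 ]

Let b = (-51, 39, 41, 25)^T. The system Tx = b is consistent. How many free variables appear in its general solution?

Row reduce the augmented matrix [T | b].
R2 ← R2 + (3/11)·R1: [0, 36/11, -36/11, -108/11, -120/11, 276/11]
R3 ← R3 + (12/11)·R1: [0, -21/11, 21/11, 63/11, 70/11, -161/11]
R4 ← R4 + (9/11)·R1: [0, -24/11, 24/11, 72/11, 80/11, -184/11]
R3 ← R3 + (7/12)·R2: [0, 0, 0, 0, 0, 0]
R4 ← R4 + (2/3)·R2: [0, 0, 0, 0, 0, 0]
The echelon form has 2 nonzero rows, and every pivot lies in the first 5 columns, so rank(T) = rank([T|b]) = 2.
The system is consistent.
Free variables = (unknowns) − (rank) = 5 − 2 = 3.

3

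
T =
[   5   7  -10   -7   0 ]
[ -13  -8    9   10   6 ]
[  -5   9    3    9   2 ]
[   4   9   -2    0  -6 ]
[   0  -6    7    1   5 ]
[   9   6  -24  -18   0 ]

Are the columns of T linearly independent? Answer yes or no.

yes

Row reduce T to echelon form.
R2 ← R2 + (13/5)·R1: [0, 51/5, -17, -41/5, 6]
R3 ← R3 + R1: [0, 16, -7, 2, 2]
R4 ← R4 − (4/5)·R1: [0, 17/5, 6, 28/5, -6]
R6 ← R6 − (9/5)·R1: [0, -33/5, -6, -27/5, 0]
R3 ← R3 − (80/51)·R2: [0, 0, 59/3, 758/51, -126/17]
R4 ← R4 − (1/3)·R2: [0, 0, 35/3, 25/3, -8]
R5 ← R5 + (10/17)·R2: [0, 0, -3, -65/17, 145/17]
R6 ← R6 + (11/17)·R2: [0, 0, -17, -182/17, 66/17]
R4 ← R4 − (35/59)·R3: [0, 0, 0, -485/1003, -3614/1003]
R5 ← R5 + (9/59)·R3: [0, 0, 0, -1561/1003, 7421/1003]
R6 ← R6 + (51/59)·R3: [0, 0, 0, 2148/1003, -2532/1003]
R5 ← R5 − (1561/485)·R4: [0, 0, 0, 0, 9213/485]
R6 ← R6 + (2148/485)·R4: [0, 0, 0, 0, -8964/485]
R6 ← R6 + (36/37)·R5: [0, 0, 0, 0, 0]
5 pivots among 5 columns.
Every column is a pivot column, so the columns are linearly independent.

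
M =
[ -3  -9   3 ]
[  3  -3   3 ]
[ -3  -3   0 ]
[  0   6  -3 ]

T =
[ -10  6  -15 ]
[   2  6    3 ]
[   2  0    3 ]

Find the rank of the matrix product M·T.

2

First compute MT:
[[ 18, -72,  27],
 [-30,   0, -45],
 [ 24, -36,  36],
 [  6,  36,   9]]
Now row reduce the product.
R2 ← R2 + (5/3)·R1: [0, -120, 0]
R3 ← R3 − (4/3)·R1: [0, 60, 0]
R4 ← R4 − (1/3)·R1: [0, 60, 0]
R3 ← R3 + (1/2)·R2: [0, 0, 0]
R4 ← R4 + (1/2)·R2: [0, 0, 0]
2 nonzero rows, so rank(MT) = 2.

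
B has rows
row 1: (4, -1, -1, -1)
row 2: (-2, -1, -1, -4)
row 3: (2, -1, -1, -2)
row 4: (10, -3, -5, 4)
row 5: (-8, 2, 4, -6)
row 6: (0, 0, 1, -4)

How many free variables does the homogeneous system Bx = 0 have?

1

Row reduce to echelon form.
R2 ← R2 + (1/2)·R1: [0, -3/2, -3/2, -9/2]
R3 ← R3 − (1/2)·R1: [0, -1/2, -1/2, -3/2]
R4 ← R4 − (5/2)·R1: [0, -1/2, -5/2, 13/2]
R5 ← R5 + (2)·R1: [0, 0, 2, -8]
R3 ← R3 − (1/3)·R2: [0, 0, 0, 0]
R4 ← R4 − (1/3)·R2: [0, 0, -2, 8]
Swap R3 ↔ R4
R5 ← R5 + R3: [0, 0, 0, 0]
R6 ← R6 + (1/2)·R3: [0, 0, 0, 0]
3 nonzero rows, so rank(B) = 3.
B has 4 columns; by rank–nullity, nullity = 4 − 3 = 1.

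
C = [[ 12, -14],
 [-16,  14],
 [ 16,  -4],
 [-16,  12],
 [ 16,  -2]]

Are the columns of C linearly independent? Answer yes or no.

yes

Row reduce C to echelon form.
R2 ← R2 + (4/3)·R1: [0, -14/3]
R3 ← R3 − (4/3)·R1: [0, 44/3]
R4 ← R4 + (4/3)·R1: [0, -20/3]
R5 ← R5 − (4/3)·R1: [0, 50/3]
R3 ← R3 + (22/7)·R2: [0, 0]
R4 ← R4 − (10/7)·R2: [0, 0]
R5 ← R5 + (25/7)·R2: [0, 0]
2 pivots among 2 columns.
Every column is a pivot column, so the columns are linearly independent.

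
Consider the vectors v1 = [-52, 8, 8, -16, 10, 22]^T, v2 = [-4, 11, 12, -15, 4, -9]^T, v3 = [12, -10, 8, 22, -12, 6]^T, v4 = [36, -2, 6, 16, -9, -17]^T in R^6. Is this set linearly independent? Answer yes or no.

Form the matrix with these vectors as rows and row reduce.
R2 ← R2 − (1/13)·R1: [0, 135/13, 148/13, -179/13, 42/13, -139/13]
R3 ← R3 + (3/13)·R1: [0, -106/13, 128/13, 238/13, -126/13, 144/13]
R4 ← R4 + (9/13)·R1: [0, 46/13, 150/13, 64/13, -27/13, -23/13]
R3 ← R3 + (106/135)·R2: [0, 0, 2536/135, 1012/135, -322/45, 362/135]
R4 ← R4 − (46/135)·R2: [0, 0, 1034/135, 1298/135, -143/45, 253/135]
R4 ← R4 − (517/1268)·R3: [0, 0, 0, 2079/317, -165/634, 495/634]
4 nonzero rows, so the 4 vectors span a space of dimension 4.
Since 4 = 4, the vectors are linearly independent.

yes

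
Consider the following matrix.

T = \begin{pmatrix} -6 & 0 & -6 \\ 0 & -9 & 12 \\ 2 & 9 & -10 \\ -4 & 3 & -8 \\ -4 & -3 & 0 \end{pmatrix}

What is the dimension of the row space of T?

Row reduce to echelon form.
R3 ← R3 + (1/3)·R1: [0, 9, -12]
R4 ← R4 − (2/3)·R1: [0, 3, -4]
R5 ← R5 − (2/3)·R1: [0, -3, 4]
R3 ← R3 + R2: [0, 0, 0]
R4 ← R4 + (1/3)·R2: [0, 0, 0]
R5 ← R5 − (1/3)·R2: [0, 0, 0]
Echelon form has 2 nonzero rows, so rank(T) = 2.
The row space has dimension equal to the rank: 2.

2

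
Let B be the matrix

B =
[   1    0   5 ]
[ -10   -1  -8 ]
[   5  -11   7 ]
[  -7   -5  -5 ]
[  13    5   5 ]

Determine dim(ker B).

Row reduce to echelon form.
R2 ← R2 + (10)·R1: [0, -1, 42]
R3 ← R3 − (5)·R1: [0, -11, -18]
R4 ← R4 + (7)·R1: [0, -5, 30]
R5 ← R5 − (13)·R1: [0, 5, -60]
R3 ← R3 − (11)·R2: [0, 0, -480]
R4 ← R4 − (5)·R2: [0, 0, -180]
R5 ← R5 + (5)·R2: [0, 0, 150]
R4 ← R4 − (3/8)·R3: [0, 0, 0]
R5 ← R5 + (5/16)·R3: [0, 0, 0]
3 nonzero rows, so rank(B) = 3.
B has 3 columns; by rank–nullity, nullity = 3 − 3 = 0.

0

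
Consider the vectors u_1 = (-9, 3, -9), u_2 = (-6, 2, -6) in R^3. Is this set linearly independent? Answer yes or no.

Form the matrix with these vectors as rows and row reduce.
R2 ← R2 − (2/3)·R1: [0, 0, 0]
1 nonzero row, so the 2 vectors span a space of dimension 1.
Since 1 < 2, the vectors are linearly dependent.

no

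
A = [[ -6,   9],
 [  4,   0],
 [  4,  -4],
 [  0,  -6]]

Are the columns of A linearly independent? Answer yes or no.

yes

Row reduce A to echelon form.
R2 ← R2 + (2/3)·R1: [0, 6]
R3 ← R3 + (2/3)·R1: [0, 2]
R3 ← R3 − (1/3)·R2: [0, 0]
R4 ← R4 + R2: [0, 0]
2 pivots among 2 columns.
Every column is a pivot column, so the columns are linearly independent.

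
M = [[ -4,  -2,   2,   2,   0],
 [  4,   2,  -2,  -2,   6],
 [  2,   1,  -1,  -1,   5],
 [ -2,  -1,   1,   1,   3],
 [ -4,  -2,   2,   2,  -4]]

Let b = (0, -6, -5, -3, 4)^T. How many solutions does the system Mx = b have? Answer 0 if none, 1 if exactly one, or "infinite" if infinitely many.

Row reduce the augmented matrix [M | b].
R2 ← R2 + R1: [0, 0, 0, 0, 6, -6]
R3 ← R3 + (1/2)·R1: [0, 0, 0, 0, 5, -5]
R4 ← R4 − (1/2)·R1: [0, 0, 0, 0, 3, -3]
R5 ← R5 − R1: [0, 0, 0, 0, -4, 4]
R3 ← R3 − (5/6)·R2: [0, 0, 0, 0, 0, 0]
R4 ← R4 − (1/2)·R2: [0, 0, 0, 0, 0, 0]
R5 ← R5 + (2/3)·R2: [0, 0, 0, 0, 0, 0]
The echelon form has 2 nonzero rows, and every pivot lies in the first 5 columns, so rank(M) = rank([M|b]) = 2.
The system is consistent.
rank = 2 < 5 unknowns, so there are infinitely many solutions.

infinite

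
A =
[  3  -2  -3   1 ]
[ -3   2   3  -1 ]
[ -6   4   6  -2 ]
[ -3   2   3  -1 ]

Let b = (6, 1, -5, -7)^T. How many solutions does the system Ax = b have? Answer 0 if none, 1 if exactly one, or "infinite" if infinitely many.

0

Row reduce the augmented matrix [A | b].
R2 ← R2 + R1: [0, 0, 0, 0, 7]
R3 ← R3 + (2)·R1: [0, 0, 0, 0, 7]
R4 ← R4 + R1: [0, 0, 0, 0, -1]
R3 ← R3 − R2: [0, 0, 0, 0, 0]
R4 ← R4 + (1/7)·R2: [0, 0, 0, 0, 0]
The echelon form has 2 nonzero rows; the last pivot sits in the augmented column, so rank(A) = 1 but rank([A|b]) = 2.
Since the ranks differ, the system is inconsistent.
It has no solutions.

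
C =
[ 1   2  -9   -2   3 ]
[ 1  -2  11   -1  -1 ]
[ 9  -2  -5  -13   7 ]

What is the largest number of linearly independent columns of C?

Row reduce to echelon form.
R2 ← R2 − R1: [0, -4, 20, 1, -4]
R3 ← R3 − (9)·R1: [0, -20, 76, 5, -20]
R3 ← R3 − (5)·R2: [0, 0, -24, 0, 0]
Echelon form has 3 nonzero rows, so rank(C) = 3.
The rank gives the maximum number of linearly independent columns: 3.

3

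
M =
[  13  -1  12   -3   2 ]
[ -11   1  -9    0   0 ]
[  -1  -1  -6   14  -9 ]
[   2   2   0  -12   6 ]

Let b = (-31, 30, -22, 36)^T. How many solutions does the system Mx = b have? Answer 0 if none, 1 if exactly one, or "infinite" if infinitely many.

infinite

Row reduce the augmented matrix [M | b].
R2 ← R2 + (11/13)·R1: [0, 2/13, 15/13, -33/13, 22/13, 49/13]
R3 ← R3 + (1/13)·R1: [0, -14/13, -66/13, 179/13, -115/13, -317/13]
R4 ← R4 − (2/13)·R1: [0, 28/13, -24/13, -150/13, 74/13, 530/13]
R3 ← R3 + (7)·R2: [0, 0, 3, -4, 3, 2]
R4 ← R4 − (14)·R2: [0, 0, -18, 24, -18, -12]
R4 ← R4 + (6)·R3: [0, 0, 0, 0, 0, 0]
The echelon form has 3 nonzero rows, and every pivot lies in the first 5 columns, so rank(M) = rank([M|b]) = 3.
The system is consistent.
rank = 3 < 5 unknowns, so there are infinitely many solutions.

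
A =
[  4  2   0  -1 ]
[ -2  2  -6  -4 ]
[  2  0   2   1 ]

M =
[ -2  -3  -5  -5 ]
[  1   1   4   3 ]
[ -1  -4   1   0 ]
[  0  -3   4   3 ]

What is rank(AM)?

2

First compute AM:
[[ -6,  -7, -16, -17],
 [ 12,  44,  -4,   4],
 [ -6, -17,  -4,  -7]]
Now row reduce the product.
R2 ← R2 + (2)·R1: [0, 30, -36, -30]
R3 ← R3 − R1: [0, -10, 12, 10]
R3 ← R3 + (1/3)·R2: [0, 0, 0, 0]
2 nonzero rows, so rank(AM) = 2.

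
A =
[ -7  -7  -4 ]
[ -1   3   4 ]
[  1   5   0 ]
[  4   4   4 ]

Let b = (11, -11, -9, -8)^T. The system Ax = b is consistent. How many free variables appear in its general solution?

0

Row reduce the augmented matrix [A | b].
R2 ← R2 − (1/7)·R1: [0, 4, 32/7, -88/7]
R3 ← R3 + (1/7)·R1: [0, 4, -4/7, -52/7]
R4 ← R4 + (4/7)·R1: [0, 0, 12/7, -12/7]
R3 ← R3 − R2: [0, 0, -36/7, 36/7]
R4 ← R4 + (1/3)·R3: [0, 0, 0, 0]
The echelon form has 3 nonzero rows, and every pivot lies in the first 3 columns, so rank(A) = rank([A|b]) = 3.
The system is consistent.
Free variables = (unknowns) − (rank) = 3 − 3 = 0.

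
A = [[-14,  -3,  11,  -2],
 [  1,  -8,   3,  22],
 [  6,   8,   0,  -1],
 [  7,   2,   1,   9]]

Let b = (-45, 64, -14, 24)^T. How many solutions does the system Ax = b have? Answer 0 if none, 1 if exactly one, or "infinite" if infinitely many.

Row reduce the augmented matrix [A | b].
R2 ← R2 + (1/14)·R1: [0, -115/14, 53/14, 153/7, 851/14]
R3 ← R3 + (3/7)·R1: [0, 47/7, 33/7, -13/7, -233/7]
R4 ← R4 + (1/2)·R1: [0, 1/2, 13/2, 8, 3/2]
R3 ← R3 + (94/115)·R2: [0, 0, 898/115, 1841/115, 82/5]
R4 ← R4 + (7/115)·R2: [0, 0, 774/115, 1073/115, 26/5]
R4 ← R4 − (387/449)·R3: [0, 0, 0, -2006/449, -4012/449]
The echelon form has 4 nonzero rows, and every pivot lies in the first 4 columns, so rank(A) = rank([A|b]) = 4.
The system is consistent.
rank = 4 = number of unknowns, so the solution is unique.

1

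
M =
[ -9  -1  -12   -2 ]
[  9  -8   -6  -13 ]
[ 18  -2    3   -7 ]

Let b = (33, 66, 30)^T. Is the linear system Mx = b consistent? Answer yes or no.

yes

Row reduce the augmented matrix [M | b].
R2 ← R2 + R1: [0, -9, -18, -15, 99]
R3 ← R3 + (2)·R1: [0, -4, -21, -11, 96]
R3 ← R3 − (4/9)·R2: [0, 0, -13, -13/3, 52]
The echelon form has 3 nonzero rows, and every pivot lies in the first 4 columns, so rank(M) = rank([M|b]) = 3.
The system is consistent.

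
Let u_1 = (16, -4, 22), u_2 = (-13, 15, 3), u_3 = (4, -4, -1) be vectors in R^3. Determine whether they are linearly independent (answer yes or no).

Form the matrix with these vectors as rows and row reduce.
R2 ← R2 + (13/16)·R1: [0, 47/4, 167/8]
R3 ← R3 − (1/4)·R1: [0, -3, -13/2]
R3 ← R3 + (12/47)·R2: [0, 0, -55/47]
3 nonzero rows, so the 3 vectors span a space of dimension 3.
Since 3 = 3, the vectors are linearly independent.

yes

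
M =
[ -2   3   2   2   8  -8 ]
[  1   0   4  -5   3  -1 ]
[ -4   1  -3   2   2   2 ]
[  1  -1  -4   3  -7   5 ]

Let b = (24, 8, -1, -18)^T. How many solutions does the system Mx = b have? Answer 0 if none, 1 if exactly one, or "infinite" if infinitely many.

infinite

Row reduce the augmented matrix [M | b].
R2 ← R2 + (1/2)·R1: [0, 3/2, 5, -4, 7, -5, 20]
R3 ← R3 − (2)·R1: [0, -5, -7, -2, -14, 18, -49]
R4 ← R4 + (1/2)·R1: [0, 1/2, -3, 4, -3, 1, -6]
R3 ← R3 + (10/3)·R2: [0, 0, 29/3, -46/3, 28/3, 4/3, 53/3]
R4 ← R4 − (1/3)·R2: [0, 0, -14/3, 16/3, -16/3, 8/3, -38/3]
R4 ← R4 + (14/29)·R3: [0, 0, 0, -60/29, -24/29, 96/29, -120/29]
The echelon form has 4 nonzero rows, and every pivot lies in the first 6 columns, so rank(M) = rank([M|b]) = 4.
The system is consistent.
rank = 4 < 6 unknowns, so there are infinitely many solutions.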